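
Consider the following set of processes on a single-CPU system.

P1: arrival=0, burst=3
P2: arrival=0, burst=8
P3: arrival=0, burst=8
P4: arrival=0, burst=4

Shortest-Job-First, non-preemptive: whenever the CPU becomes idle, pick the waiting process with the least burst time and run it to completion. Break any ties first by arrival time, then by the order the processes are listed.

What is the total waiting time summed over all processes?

25

Gantt: | P1 0-3 | P4 3-7 | P2 7-15 | P3 15-23 |
Completion: P1=3  P2=15  P3=23  P4=7
Waiting = turnaround − burst: P1=0, P2=7, P3=15, P4=3
Total waiting = 0 + 7 + 15 + 3 = 25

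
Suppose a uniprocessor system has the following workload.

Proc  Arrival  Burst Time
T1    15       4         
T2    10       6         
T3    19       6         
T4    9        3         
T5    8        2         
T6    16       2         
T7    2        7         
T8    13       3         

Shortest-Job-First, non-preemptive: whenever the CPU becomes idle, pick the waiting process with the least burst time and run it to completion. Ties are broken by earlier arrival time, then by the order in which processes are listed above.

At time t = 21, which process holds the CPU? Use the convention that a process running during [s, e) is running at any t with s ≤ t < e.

Timeline: | idle 0-2 | T7 2-9 | T5 9-11 | T4 11-14 | T8 14-17 | T6 17-19 | T1 19-23 | T2 23-29 | T3 29-35 |
Completion: T1=23  T2=29  T3=35  T4=14  T5=11  T6=19  T7=9  T8=17
Turnaround (C−A): T1=8  T2=19  T3=16  T4=5  T5=3  T6=3  T7=7  T8=4

T1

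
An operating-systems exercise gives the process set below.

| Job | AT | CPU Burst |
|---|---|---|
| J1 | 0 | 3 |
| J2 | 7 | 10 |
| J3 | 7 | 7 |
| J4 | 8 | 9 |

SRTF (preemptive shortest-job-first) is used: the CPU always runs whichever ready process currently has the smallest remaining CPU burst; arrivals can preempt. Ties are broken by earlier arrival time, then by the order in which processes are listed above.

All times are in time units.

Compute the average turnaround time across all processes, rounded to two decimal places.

Gantt: | J1 0-3 | idle 3-7 | J3 7-14 | J4 14-23 | J2 23-33 |
Completion: J1=3  J2=33  J3=14  J4=23
Turnaround times: J1=3, J2=26, J3=7, J4=15
Average turnaround = (3+26+7+15) / 4 = 51/4 = 12.75

12.75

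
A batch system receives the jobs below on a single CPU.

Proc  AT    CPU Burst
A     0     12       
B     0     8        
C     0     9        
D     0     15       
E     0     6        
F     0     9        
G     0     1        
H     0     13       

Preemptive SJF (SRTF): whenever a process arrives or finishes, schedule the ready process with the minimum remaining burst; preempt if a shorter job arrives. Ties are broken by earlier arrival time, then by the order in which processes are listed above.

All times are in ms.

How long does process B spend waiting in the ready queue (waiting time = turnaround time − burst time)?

Gantt: | G 0-1 | E 1-7 | B 7-15 | C 15-24 | F 24-33 | A 33-45 | H 45-58 | D 58-73 |
Completion: A=45  B=15  C=24  D=73  E=7  F=33  G=1  H=58
Waiting(B) = turnaround − burst = 15 − 8 = 7

7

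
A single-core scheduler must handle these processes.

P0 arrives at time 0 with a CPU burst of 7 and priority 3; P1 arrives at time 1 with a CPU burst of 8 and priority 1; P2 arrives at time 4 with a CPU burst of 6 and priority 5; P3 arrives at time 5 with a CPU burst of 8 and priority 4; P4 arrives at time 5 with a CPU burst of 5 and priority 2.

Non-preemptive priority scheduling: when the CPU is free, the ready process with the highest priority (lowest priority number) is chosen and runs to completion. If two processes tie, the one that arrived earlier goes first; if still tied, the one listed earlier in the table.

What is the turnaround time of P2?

30

Schedule: | P0 0-7 | P1 7-15 | P4 15-20 | P3 20-28 | P2 28-34 |
Completion: P0=7  P1=15  P2=34  P3=28  P4=20
Turnaround (C−A): P0=7  P1=14  P2=30  P3=23  P4=15
Turnaround(P2) = completion − arrival = 34 − 4 = 30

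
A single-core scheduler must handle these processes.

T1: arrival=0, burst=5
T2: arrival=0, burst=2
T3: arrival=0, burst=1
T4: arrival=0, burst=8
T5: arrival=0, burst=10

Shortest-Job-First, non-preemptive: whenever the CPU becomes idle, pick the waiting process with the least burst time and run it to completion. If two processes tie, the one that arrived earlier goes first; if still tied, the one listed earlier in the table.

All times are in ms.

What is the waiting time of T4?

8

Schedule: | T3 0-1 | T2 1-3 | T1 3-8 | T4 8-16 | T5 16-26 |
Completion: T1=8  T2=3  T3=1  T4=16  T5=26
Turnaround (C−A): T1=8  T2=3  T3=1  T4=16  T5=26
Waiting(T4) = turnaround − burst = 16 − 8 = 8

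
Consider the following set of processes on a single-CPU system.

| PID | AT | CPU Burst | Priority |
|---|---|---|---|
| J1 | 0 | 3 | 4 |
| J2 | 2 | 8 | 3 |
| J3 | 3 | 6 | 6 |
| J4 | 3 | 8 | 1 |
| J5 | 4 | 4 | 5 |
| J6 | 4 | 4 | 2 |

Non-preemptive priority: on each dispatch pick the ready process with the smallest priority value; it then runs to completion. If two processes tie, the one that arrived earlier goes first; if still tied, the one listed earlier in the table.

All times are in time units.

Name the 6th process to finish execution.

Schedule: | J1 0-3 | J4 3-11 | J6 11-15 | J2 15-23 | J5 23-27 | J3 27-33 |
Completion: J1=3  J2=23  J3=33  J4=11  J5=27  J6=15
Turnaround (C−A): J1=3  J2=21  J3=30  J4=8  J5=23  J6=11
Finish order: J1 → J4 → J6 → J2 → J5 → J3

J3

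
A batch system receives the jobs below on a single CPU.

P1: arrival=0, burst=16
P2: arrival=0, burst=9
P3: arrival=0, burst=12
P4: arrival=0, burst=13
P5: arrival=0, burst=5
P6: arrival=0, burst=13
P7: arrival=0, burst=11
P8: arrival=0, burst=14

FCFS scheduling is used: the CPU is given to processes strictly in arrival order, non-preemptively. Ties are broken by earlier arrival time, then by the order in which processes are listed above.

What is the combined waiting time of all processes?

Gantt: | P1 0-16 | P2 16-25 | P3 25-37 | P4 37-50 | P5 50-55 | P6 55-68 | P7 68-79 | P8 79-93 |
Completion: P1=16  P2=25  P3=37  P4=50  P5=55  P6=68  P7=79  P8=93
Turnaround (C−A): P1=16  P2=25  P3=37  P4=50  P5=55  P6=68  P7=79  P8=93
Waiting = turnaround − burst: P1=0, P2=16, P3=25, P4=37, P5=50, P6=55, P7=68, P8=79
Total waiting = 0 + 16 + 25 + 37 + 50 + 55 + 68 + 79 = 330

330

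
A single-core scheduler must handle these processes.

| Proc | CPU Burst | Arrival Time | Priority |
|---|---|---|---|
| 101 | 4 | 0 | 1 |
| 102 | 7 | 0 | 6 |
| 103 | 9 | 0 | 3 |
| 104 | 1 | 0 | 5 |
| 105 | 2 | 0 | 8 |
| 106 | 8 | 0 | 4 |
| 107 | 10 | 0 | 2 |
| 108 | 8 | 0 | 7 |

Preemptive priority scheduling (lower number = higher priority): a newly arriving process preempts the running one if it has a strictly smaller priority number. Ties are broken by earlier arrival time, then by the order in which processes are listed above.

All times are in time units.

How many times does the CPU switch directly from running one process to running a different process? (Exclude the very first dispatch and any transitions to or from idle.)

7

Gantt: | 101 0-4 | 107 4-14 | 103 14-23 | 106 23-31 | 104 31-32 | 102 32-39 | 108 39-47 | 105 47-49 |
Completion: 101=4  102=39  103=23  104=32  105=49  106=31  107=14  108=47
Turnaround (C−A): 101=4  102=39  103=23  104=32  105=49  106=31  107=14  108=47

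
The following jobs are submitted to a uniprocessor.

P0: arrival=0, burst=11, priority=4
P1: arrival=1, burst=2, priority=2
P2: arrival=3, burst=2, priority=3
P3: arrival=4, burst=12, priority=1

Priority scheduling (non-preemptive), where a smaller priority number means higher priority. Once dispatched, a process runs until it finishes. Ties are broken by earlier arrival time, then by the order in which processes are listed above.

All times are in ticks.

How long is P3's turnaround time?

19

Schedule: | P0 0-11 | P3 11-23 | P1 23-25 | P2 25-27 |
Completion: P0=11  P1=25  P2=27  P3=23
Turnaround (C−A): P0=11  P1=24  P2=24  P3=19
Turnaround(P3) = completion − arrival = 23 − 4 = 19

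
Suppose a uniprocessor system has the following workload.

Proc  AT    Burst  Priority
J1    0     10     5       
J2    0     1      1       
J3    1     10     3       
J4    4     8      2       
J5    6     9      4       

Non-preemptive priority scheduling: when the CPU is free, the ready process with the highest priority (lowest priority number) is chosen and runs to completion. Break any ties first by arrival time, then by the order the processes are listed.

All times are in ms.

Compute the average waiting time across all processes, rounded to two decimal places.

9.60

Timeline: | J2 0-1 | J3 1-11 | J4 11-19 | J5 19-28 | J1 28-38 |
Completion: J1=38  J2=1  J3=11  J4=19  J5=28
Turnaround (C−A): J1=38  J2=1  J3=10  J4=15  J5=22
Waiting times: J1=28, J2=0, J3=0, J4=7, J5=13
Average waiting = (28+0+0+7+13) / 5 = 48/5 = 9.60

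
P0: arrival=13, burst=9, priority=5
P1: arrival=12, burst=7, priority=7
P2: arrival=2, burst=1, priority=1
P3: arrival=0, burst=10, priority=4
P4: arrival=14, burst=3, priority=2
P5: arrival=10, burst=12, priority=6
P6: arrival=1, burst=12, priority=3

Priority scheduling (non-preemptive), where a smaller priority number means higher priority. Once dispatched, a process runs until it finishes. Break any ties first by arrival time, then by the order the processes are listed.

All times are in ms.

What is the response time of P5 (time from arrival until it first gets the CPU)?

25

Gantt: | P3 0-10 | P2 10-11 | P6 11-23 | P4 23-26 | P0 26-35 | P5 35-47 | P1 47-54 |
Completion: P0=35  P1=54  P2=11  P3=10  P4=26  P5=47  P6=23
Response(P5) = first start − arrival = 35 − 10 = 25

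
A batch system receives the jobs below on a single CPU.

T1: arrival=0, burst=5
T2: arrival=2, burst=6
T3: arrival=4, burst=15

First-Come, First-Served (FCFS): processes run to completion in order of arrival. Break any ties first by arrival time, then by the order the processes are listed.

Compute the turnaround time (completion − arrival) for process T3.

22

Schedule: | T1 0-5 | T2 5-11 | T3 11-26 |
Completion: T1=5  T2=11  T3=26
Turnaround(T3) = completion − arrival = 26 − 4 = 22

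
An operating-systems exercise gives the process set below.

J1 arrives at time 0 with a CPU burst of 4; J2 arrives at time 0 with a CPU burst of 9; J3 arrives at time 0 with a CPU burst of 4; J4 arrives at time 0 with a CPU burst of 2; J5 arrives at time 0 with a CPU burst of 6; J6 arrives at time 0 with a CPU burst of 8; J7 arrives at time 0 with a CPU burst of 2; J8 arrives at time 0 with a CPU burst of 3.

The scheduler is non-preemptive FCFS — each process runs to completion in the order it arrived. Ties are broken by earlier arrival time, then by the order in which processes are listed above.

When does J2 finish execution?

Gantt: | J1 0-4 | J2 4-13 | J3 13-17 | J4 17-19 | J5 19-25 | J6 25-33 | J7 33-35 | J8 35-38 |
Completion: J1=4  J2=13  J3=17  J4=19  J5=25  J6=33  J7=35  J8=38
Turnaround (C−A): J1=4  J2=13  J3=17  J4=19  J5=25  J6=33  J7=35  J8=38

13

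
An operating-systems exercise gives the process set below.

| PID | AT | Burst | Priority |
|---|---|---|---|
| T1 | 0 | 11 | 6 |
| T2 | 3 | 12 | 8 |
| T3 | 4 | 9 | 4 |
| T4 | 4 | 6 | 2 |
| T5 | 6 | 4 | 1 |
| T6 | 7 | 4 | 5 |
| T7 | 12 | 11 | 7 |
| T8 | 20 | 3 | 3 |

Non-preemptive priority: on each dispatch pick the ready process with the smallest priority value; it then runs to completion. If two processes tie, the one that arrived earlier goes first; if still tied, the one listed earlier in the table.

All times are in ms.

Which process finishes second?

Schedule: | T1 0-11 | T5 11-15 | T4 15-21 | T8 21-24 | T3 24-33 | T6 33-37 | T7 37-48 | T2 48-60 |
Completion: T1=11  T2=60  T3=33  T4=21  T5=15  T6=37  T7=48  T8=24
Finish order: T1 → T5 → T4 → T8 → T3 → T6 → T7 → T2

T5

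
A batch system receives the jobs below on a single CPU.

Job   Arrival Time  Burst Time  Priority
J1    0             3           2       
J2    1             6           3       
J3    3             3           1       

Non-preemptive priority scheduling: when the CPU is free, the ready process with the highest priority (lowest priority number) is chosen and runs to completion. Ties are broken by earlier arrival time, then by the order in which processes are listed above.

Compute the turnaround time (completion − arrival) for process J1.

Gantt: | J1 0-3 | J3 3-6 | J2 6-12 |
Completion: J1=3  J2=12  J3=6
Turnaround (C−A): J1=3  J2=11  J3=3
Turnaround(J1) = completion − arrival = 3 − 0 = 3

3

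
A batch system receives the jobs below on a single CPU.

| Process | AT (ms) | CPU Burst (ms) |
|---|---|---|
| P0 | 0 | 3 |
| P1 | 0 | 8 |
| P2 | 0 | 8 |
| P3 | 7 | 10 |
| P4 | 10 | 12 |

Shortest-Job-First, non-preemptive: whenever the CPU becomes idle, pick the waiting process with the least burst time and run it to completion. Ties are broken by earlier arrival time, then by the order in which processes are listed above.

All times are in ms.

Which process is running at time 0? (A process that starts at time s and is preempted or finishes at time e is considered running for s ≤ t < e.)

Gantt: | P0 0-3 | P1 3-11 | P2 11-19 | P3 19-29 | P4 29-41 |
Completion: P0=3  P1=11  P2=19  P3=29  P4=41
Turnaround (C−A): P0=3  P1=11  P2=19  P3=22  P4=31

P0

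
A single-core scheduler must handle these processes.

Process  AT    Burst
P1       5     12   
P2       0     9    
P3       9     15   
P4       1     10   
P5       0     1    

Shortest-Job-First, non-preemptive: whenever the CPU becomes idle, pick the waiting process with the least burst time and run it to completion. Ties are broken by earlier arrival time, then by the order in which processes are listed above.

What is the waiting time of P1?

Timeline: | P5 0-1 | P2 1-10 | P4 10-20 | P1 20-32 | P3 32-47 |
Completion: P1=32  P2=10  P3=47  P4=20  P5=1
Turnaround (C−A): P1=27  P2=10  P3=38  P4=19  P5=1
Waiting(P1) = turnaround − burst = 27 − 12 = 15

15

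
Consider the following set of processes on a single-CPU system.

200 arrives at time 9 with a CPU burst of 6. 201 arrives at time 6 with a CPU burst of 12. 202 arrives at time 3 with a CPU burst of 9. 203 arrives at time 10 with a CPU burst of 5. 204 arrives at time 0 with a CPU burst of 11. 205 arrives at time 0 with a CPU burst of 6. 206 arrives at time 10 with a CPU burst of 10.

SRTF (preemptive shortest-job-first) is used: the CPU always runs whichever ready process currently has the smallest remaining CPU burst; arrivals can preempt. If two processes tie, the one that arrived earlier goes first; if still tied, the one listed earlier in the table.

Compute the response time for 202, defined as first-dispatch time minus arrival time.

Timeline: | 205 0-6 | 202 6-15 | 203 15-20 | 200 20-26 | 206 26-36 | 204 36-47 | 201 47-59 |
Completion: 200=26  201=59  202=15  203=20  204=47  205=6  206=36
Response(202) = first start − arrival = 6 − 3 = 3

3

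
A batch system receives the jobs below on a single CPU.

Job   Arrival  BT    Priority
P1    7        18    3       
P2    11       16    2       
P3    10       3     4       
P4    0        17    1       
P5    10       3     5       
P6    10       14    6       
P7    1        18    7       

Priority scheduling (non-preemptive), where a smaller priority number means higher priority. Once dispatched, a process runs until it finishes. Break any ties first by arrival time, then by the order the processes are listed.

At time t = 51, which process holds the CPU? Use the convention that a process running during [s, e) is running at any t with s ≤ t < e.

Timeline: | P4 0-17 | P2 17-33 | P1 33-51 | P3 51-54 | P5 54-57 | P6 57-71 | P7 71-89 |
Completion: P1=51  P2=33  P3=54  P4=17  P5=57  P6=71  P7=89

P3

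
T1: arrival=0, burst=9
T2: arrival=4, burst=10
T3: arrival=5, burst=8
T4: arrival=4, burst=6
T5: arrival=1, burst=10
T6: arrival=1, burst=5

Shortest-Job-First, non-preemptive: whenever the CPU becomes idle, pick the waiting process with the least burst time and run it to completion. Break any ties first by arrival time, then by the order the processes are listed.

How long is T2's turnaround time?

Gantt: | T1 0-9 | T6 9-14 | T4 14-20 | T3 20-28 | T5 28-38 | T2 38-48 |
Completion: T1=9  T2=48  T3=28  T4=20  T5=38  T6=14
Turnaround (C−A): T1=9  T2=44  T3=23  T4=16  T5=37  T6=13
Turnaround(T2) = completion − arrival = 48 − 4 = 44

44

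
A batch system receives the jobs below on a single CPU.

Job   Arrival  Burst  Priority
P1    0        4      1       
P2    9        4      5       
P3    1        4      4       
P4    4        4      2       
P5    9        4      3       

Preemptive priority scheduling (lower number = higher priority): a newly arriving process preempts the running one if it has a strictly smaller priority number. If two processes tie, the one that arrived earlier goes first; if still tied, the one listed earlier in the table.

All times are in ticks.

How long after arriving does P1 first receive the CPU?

Gantt: | P1 0-4 | P4 4-8 | P3 8-9 | P5 9-13 | P3 13-16 | P2 16-20 |
Completion: P1=4  P2=20  P3=16  P4=8  P5=13
Response(P1) = first start − arrival = 0 − 0 = 0

0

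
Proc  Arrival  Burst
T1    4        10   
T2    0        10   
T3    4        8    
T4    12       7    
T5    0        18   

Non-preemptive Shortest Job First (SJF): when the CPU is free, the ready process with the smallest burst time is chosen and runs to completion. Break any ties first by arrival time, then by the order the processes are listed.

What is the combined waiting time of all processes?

68

Timeline: | T2 0-10 | T3 10-18 | T4 18-25 | T1 25-35 | T5 35-53 |
Completion: T1=35  T2=10  T3=18  T4=25  T5=53
Waiting = turnaround − burst: T1=21, T2=0, T3=6, T4=6, T5=35
Total waiting = 21 + 0 + 6 + 6 + 35 = 68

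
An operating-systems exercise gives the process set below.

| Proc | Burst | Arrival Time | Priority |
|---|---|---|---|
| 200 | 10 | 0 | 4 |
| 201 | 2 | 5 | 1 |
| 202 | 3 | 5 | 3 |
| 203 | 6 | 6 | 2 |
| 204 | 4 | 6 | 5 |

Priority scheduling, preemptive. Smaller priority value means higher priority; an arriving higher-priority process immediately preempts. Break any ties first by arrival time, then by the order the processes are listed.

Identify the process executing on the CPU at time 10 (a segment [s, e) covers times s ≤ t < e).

203

Schedule: | 200 0-5 | 201 5-7 | 203 7-13 | 202 13-16 | 200 16-21 | 204 21-25 |
Completion: 200=21  201=7  202=16  203=13  204=25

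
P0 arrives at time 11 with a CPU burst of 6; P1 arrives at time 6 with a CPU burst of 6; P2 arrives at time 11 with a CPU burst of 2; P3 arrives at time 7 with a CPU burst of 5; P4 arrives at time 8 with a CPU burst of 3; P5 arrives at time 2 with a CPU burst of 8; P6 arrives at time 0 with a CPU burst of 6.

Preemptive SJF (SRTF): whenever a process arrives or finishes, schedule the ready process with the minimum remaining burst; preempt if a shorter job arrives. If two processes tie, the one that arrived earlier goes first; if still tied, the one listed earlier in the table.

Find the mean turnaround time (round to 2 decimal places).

12.57

Gantt: | P6 0-6 | P1 6-8 | P4 8-11 | P2 11-13 | P1 13-17 | P3 17-22 | P0 22-28 | P5 28-36 |
Completion: P0=28  P1=17  P2=13  P3=22  P4=11  P5=36  P6=6
Turnaround times: P0=17, P1=11, P2=2, P3=15, P4=3, P5=34, P6=6
Average turnaround = (17+11+2+15+3+34+6) / 7 = 88/7 = 12.57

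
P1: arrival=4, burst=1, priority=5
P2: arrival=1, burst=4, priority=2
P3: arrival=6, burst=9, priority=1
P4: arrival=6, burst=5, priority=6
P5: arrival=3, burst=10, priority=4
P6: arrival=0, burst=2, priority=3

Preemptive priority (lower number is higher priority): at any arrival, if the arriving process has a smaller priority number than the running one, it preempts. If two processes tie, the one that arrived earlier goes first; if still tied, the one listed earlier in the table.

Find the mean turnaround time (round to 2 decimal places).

14.67

Timeline: | P6 0-1 | P2 1-5 | P6 5-6 | P3 6-15 | P5 15-25 | P1 25-26 | P4 26-31 |
Completion: P1=26  P2=5  P3=15  P4=31  P5=25  P6=6
Turnaround (C−A): P1=22  P2=4  P3=9  P4=25  P5=22  P6=6
Turnaround times: P1=22, P2=4, P3=9, P4=25, P5=22, P6=6
Average turnaround = (22+4+9+25+22+6) / 6 = 88/6 = 14.67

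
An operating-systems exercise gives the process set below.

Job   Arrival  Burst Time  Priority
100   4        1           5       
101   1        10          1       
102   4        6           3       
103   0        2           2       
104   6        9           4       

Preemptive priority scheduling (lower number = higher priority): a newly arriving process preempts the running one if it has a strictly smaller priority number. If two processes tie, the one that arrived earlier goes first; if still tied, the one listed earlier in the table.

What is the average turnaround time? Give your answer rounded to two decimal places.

Timeline: | 103 0-1 | 101 1-11 | 103 11-12 | 102 12-18 | 104 18-27 | 100 27-28 |
Completion: 100=28  101=11  102=18  103=12  104=27
Turnaround times: 100=24, 101=10, 102=14, 103=12, 104=21
Average turnaround = (24+10+14+12+21) / 5 = 81/5 = 16.20

16.20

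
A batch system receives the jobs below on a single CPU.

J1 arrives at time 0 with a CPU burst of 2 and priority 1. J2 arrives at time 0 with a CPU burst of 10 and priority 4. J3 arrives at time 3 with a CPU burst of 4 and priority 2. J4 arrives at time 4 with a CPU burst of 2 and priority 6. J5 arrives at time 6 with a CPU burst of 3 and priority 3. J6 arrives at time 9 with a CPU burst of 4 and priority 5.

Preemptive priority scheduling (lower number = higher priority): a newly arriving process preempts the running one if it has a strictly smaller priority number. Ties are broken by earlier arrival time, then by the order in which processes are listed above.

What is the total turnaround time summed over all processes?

Gantt: | J1 0-2 | J2 2-3 | J3 3-7 | J5 7-10 | J2 10-19 | J6 19-23 | J4 23-25 |
Completion: J1=2  J2=19  J3=7  J4=25  J5=10  J6=23
Turnaround = completion − arrival: J1=2, J2=19, J3=4, J4=21, J5=4, J6=14
Total turnaround = 2 + 19 + 4 + 21 + 4 + 14 = 64

64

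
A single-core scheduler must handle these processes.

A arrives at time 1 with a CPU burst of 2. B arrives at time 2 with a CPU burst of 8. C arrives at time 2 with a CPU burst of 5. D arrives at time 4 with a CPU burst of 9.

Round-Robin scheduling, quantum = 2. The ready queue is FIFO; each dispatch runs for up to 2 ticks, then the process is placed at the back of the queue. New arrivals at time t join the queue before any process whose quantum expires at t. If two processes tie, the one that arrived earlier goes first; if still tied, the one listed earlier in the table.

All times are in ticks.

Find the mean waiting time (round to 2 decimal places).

8.75

Gantt: | idle 0-1 | A 1-3 | B 3-5 | C 5-7 | D 7-9 | B 9-11 | C 11-13 | D 13-15 | B 15-17 | C 17-18 | D 18-20 | B 20-22 | D 22-25 |
Completion: A=3  B=22  C=18  D=25
Turnaround (C−A): A=2  B=20  C=16  D=21
Waiting times: A=0, B=12, C=11, D=12
Average waiting = (0+12+11+12) / 4 = 35/4 = 8.75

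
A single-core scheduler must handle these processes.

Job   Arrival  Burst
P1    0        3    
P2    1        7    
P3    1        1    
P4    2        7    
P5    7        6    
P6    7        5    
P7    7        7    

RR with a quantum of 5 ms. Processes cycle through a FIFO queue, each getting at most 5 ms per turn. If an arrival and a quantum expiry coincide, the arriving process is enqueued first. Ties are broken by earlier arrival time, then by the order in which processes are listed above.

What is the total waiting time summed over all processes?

Timeline: | P1 0-3 | P2 3-8 | P3 8-9 | P4 9-14 | P5 14-19 | P6 19-24 | P7 24-29 | P2 29-31 | P4 31-33 | P5 33-34 | P7 34-36 |
Completion: P1=3  P2=31  P3=9  P4=33  P5=34  P6=24  P7=36
Turnaround (C−A): P1=3  P2=30  P3=8  P4=31  P5=27  P6=17  P7=29
Waiting = turnaround − burst: P1=0, P2=23, P3=7, P4=24, P5=21, P6=12, P7=22
Total waiting = 0 + 23 + 7 + 24 + 21 + 12 + 22 = 109

109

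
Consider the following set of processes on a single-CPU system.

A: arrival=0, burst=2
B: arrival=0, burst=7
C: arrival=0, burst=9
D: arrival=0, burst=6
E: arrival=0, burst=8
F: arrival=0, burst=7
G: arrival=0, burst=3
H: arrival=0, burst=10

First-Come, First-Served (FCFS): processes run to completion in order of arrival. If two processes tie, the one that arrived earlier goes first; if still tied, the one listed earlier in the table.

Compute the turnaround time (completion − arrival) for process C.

18

Timeline: | A 0-2 | B 2-9 | C 9-18 | D 18-24 | E 24-32 | F 32-39 | G 39-42 | H 42-52 |
Completion: A=2  B=9  C=18  D=24  E=32  F=39  G=42  H=52
Turnaround(C) = completion − arrival = 18 − 0 = 18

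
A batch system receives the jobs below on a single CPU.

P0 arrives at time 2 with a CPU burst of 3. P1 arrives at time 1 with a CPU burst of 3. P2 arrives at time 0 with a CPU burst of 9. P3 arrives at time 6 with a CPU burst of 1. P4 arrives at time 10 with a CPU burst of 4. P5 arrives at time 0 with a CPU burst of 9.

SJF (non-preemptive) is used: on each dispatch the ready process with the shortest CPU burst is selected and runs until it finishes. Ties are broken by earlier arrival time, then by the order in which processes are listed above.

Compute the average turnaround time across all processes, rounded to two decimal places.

13.00

Schedule: | P2 0-9 | P3 9-10 | P1 10-13 | P0 13-16 | P4 16-20 | P5 20-29 |
Completion: P0=16  P1=13  P2=9  P3=10  P4=20  P5=29
Turnaround (C−A): P0=14  P1=12  P2=9  P3=4  P4=10  P5=29
Turnaround times: P0=14, P1=12, P2=9, P3=4, P4=10, P5=29
Average turnaround = (14+12+9+4+10+29) / 6 = 78/6 = 13.00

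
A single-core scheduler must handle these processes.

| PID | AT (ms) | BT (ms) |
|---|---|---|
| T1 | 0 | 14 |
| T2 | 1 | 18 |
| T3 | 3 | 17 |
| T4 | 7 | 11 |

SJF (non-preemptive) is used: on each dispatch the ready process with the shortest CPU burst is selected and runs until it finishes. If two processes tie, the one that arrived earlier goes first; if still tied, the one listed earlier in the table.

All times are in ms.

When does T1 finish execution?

14

Timeline: | T1 0-14 | T4 14-25 | T3 25-42 | T2 42-60 |
Completion: T1=14  T2=60  T3=42  T4=25
Turnaround (C−A): T1=14  T2=59  T3=39  T4=18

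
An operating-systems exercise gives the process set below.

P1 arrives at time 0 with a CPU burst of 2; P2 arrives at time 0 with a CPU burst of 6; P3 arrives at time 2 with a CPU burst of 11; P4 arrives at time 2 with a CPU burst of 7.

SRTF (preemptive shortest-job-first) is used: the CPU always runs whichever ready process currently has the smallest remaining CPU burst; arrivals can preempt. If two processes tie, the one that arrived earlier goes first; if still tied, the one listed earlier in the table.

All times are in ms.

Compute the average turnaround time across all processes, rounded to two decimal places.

11.75

Gantt: | P1 0-2 | P2 2-8 | P4 8-15 | P3 15-26 |
Completion: P1=2  P2=8  P3=26  P4=15
Turnaround times: P1=2, P2=8, P3=24, P4=13
Average turnaround = (2+8+24+13) / 4 = 47/4 = 11.75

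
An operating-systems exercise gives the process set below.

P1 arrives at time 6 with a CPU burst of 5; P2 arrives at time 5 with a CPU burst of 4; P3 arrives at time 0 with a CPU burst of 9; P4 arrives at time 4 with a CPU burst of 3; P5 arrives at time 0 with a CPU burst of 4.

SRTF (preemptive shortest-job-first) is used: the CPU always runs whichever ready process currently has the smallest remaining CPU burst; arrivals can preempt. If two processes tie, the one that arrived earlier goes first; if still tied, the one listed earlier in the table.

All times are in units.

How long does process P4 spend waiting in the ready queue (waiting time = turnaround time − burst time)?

0

Timeline: | P5 0-4 | P4 4-7 | P2 7-11 | P1 11-16 | P3 16-25 |
Completion: P1=16  P2=11  P3=25  P4=7  P5=4
Waiting(P4) = turnaround − burst = 3 − 3 = 0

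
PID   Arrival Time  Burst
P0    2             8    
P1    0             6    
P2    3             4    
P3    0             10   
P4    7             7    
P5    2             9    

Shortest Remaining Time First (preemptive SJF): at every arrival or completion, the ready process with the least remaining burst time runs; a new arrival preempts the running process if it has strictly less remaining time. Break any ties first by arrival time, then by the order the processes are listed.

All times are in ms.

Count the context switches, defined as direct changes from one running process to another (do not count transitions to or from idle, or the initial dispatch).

5

Schedule: | P1 0-6 | P2 6-10 | P4 10-17 | P0 17-25 | P5 25-34 | P3 34-44 |
Completion: P0=25  P1=6  P2=10  P3=44  P4=17  P5=34
Turnaround (C−A): P0=23  P1=6  P2=7  P3=44  P4=10  P5=32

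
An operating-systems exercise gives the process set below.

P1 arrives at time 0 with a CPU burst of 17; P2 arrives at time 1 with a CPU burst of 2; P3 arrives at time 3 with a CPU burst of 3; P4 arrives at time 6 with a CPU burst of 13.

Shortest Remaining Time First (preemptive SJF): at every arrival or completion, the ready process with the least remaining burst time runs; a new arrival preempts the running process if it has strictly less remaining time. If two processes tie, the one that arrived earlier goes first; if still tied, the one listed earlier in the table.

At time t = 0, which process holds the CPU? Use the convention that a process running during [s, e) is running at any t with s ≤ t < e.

P1

Schedule: | P1 0-1 | P2 1-3 | P3 3-6 | P4 6-19 | P1 19-35 |
Completion: P1=35  P2=3  P3=6  P4=19
Turnaround (C−A): P1=35  P2=2  P3=3  P4=13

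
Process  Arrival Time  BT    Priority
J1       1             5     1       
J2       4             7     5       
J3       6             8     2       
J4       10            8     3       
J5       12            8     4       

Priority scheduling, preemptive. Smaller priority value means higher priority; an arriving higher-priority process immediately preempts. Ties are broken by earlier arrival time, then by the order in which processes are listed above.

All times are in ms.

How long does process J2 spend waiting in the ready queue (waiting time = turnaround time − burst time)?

26

Schedule: | idle 0-1 | J1 1-6 | J3 6-14 | J4 14-22 | J5 22-30 | J2 30-37 |
Completion: J1=6  J2=37  J3=14  J4=22  J5=30
Waiting(J2) = turnaround − burst = 33 − 7 = 26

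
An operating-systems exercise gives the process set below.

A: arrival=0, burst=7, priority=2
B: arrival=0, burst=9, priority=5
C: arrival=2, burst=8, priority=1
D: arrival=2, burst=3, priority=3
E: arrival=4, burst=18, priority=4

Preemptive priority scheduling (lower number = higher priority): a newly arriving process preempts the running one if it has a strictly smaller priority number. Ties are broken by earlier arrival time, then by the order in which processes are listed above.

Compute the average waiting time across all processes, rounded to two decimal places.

Gantt: | A 0-2 | C 2-10 | A 10-15 | D 15-18 | E 18-36 | B 36-45 |
Completion: A=15  B=45  C=10  D=18  E=36
Turnaround (C−A): A=15  B=45  C=8  D=16  E=32
Waiting times: A=8, B=36, C=0, D=13, E=14
Average waiting = (8+36+0+13+14) / 5 = 71/5 = 14.20

14.20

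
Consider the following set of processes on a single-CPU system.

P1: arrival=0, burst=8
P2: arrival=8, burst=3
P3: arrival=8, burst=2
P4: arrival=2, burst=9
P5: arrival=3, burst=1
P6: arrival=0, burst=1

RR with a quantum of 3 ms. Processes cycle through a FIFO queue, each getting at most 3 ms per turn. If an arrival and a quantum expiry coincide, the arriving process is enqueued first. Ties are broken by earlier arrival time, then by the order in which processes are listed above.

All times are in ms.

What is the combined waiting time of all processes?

Gantt: | P1 0-3 | P6 3-4 | P4 4-7 | P5 7-8 | P1 8-11 | P4 11-14 | P2 14-17 | P3 17-19 | P1 19-21 | P4 21-24 |
Completion: P1=21  P2=17  P3=19  P4=24  P5=8  P6=4
Turnaround (C−A): P1=21  P2=9  P3=11  P4=22  P5=5  P6=4
Waiting = turnaround − burst: P1=13, P2=6, P3=9, P4=13, P5=4, P6=3
Total waiting = 13 + 6 + 9 + 13 + 4 + 3 = 48

48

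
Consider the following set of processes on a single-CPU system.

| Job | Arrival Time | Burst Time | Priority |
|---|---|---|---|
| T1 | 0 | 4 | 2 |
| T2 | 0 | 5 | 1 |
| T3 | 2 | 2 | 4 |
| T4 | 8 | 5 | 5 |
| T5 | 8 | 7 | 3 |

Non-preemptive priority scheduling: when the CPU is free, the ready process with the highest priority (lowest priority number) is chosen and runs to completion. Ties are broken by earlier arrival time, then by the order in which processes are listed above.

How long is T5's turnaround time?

8

Schedule: | T2 0-5 | T1 5-9 | T5 9-16 | T3 16-18 | T4 18-23 |
Completion: T1=9  T2=5  T3=18  T4=23  T5=16
Turnaround(T5) = completion − arrival = 16 − 8 = 8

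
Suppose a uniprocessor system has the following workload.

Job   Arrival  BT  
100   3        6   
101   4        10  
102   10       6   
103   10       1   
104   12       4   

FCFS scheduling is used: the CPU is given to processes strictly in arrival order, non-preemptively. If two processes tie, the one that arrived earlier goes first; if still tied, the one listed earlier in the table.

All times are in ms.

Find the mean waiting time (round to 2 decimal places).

Timeline: | idle 0-3 | 100 3-9 | 101 9-19 | 102 19-25 | 103 25-26 | 104 26-30 |
Completion: 100=9  101=19  102=25  103=26  104=30
Turnaround (C−A): 100=6  101=15  102=15  103=16  104=18
Waiting times: 100=0, 101=5, 102=9, 103=15, 104=14
Average waiting = (0+5+9+15+14) / 5 = 43/5 = 8.60

8.60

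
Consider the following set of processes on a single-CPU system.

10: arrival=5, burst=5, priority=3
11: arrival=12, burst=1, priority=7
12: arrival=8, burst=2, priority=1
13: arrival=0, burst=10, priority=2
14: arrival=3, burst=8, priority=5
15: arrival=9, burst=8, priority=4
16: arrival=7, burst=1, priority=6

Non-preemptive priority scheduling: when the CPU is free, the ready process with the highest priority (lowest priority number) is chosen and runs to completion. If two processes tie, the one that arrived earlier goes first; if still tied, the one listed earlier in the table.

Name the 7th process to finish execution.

Schedule: | 13 0-10 | 12 10-12 | 10 12-17 | 15 17-25 | 14 25-33 | 16 33-34 | 11 34-35 |
Completion: 10=17  11=35  12=12  13=10  14=33  15=25  16=34
Turnaround (C−A): 10=12  11=23  12=4  13=10  14=30  15=16  16=27
Finish order: 13 → 12 → 10 → 15 → 14 → 16 → 11

11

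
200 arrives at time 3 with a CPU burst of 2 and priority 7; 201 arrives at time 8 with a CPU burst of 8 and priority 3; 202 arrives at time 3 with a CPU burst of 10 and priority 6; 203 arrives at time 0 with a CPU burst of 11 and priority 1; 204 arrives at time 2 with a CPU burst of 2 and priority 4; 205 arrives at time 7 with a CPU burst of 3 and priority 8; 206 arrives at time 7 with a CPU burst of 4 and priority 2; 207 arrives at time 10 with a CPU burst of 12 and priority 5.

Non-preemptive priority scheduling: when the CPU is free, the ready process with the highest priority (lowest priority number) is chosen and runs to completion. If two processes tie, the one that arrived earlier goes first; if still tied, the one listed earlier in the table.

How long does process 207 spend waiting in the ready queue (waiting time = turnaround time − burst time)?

15

Timeline: | 203 0-11 | 206 11-15 | 201 15-23 | 204 23-25 | 207 25-37 | 202 37-47 | 200 47-49 | 205 49-52 |
Completion: 200=49  201=23  202=47  203=11  204=25  205=52  206=15  207=37
Waiting(207) = turnaround − burst = 27 − 12 = 15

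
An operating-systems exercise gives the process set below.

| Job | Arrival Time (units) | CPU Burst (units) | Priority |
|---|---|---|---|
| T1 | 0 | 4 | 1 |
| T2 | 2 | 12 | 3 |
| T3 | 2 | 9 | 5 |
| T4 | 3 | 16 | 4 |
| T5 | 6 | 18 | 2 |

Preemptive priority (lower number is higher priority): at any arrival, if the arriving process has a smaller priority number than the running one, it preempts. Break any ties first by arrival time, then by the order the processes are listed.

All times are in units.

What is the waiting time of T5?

Gantt: | T1 0-4 | T2 4-6 | T5 6-24 | T2 24-34 | T4 34-50 | T3 50-59 |
Completion: T1=4  T2=34  T3=59  T4=50  T5=24
Waiting(T5) = turnaround − burst = 18 − 18 = 0

0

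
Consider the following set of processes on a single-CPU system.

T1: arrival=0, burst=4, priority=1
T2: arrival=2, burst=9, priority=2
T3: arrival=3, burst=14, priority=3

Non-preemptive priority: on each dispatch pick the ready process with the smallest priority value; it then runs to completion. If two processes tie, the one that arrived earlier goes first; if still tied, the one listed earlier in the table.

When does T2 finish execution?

Schedule: | T1 0-4 | T2 4-13 | T3 13-27 |
Completion: T1=4  T2=13  T3=27
Turnaround (C−A): T1=4  T2=11  T3=24

13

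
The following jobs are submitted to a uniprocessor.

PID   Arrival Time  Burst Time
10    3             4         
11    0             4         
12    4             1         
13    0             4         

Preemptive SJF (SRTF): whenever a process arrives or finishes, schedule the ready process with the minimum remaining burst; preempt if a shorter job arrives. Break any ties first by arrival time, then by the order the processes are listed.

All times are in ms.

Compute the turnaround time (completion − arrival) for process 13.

9

Schedule: | 11 0-4 | 12 4-5 | 13 5-9 | 10 9-13 |
Completion: 10=13  11=4  12=5  13=9
Turnaround (C−A): 10=10  11=4  12=1  13=9
Turnaround(13) = completion − arrival = 9 − 0 = 9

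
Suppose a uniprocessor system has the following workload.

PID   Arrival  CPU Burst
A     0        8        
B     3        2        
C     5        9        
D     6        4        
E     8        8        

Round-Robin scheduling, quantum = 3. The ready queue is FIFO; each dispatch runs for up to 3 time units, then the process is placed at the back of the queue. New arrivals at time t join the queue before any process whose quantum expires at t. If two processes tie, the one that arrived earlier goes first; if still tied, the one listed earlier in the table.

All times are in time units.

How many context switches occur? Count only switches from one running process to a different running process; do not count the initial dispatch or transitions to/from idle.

Gantt: | A 0-3 | B 3-5 | A 5-8 | C 8-11 | D 11-14 | E 14-17 | A 17-19 | C 19-22 | D 22-23 | E 23-26 | C 26-29 | E 29-31 |
Completion: A=19  B=5  C=29  D=23  E=31

11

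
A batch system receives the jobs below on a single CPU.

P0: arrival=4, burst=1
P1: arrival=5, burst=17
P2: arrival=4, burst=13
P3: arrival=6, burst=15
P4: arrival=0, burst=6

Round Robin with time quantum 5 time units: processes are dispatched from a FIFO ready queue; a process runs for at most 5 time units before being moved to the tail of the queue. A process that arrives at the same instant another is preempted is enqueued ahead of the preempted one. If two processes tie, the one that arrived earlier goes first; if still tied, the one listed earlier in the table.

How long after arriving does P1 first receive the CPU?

6

Gantt: | P4 0-5 | P0 5-6 | P2 6-11 | P1 11-16 | P4 16-17 | P3 17-22 | P2 22-27 | P1 27-32 | P3 32-37 | P2 37-40 | P1 40-45 | P3 45-50 | P1 50-52 |
Completion: P0=6  P1=52  P2=40  P3=50  P4=17
Response(P1) = first start − arrival = 11 − 5 = 6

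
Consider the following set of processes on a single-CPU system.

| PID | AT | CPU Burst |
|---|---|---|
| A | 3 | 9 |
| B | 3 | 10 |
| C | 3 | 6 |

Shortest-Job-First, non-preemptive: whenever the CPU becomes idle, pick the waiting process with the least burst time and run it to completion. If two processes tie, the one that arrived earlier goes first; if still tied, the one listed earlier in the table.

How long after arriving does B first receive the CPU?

15

Timeline: | idle 0-3 | C 3-9 | A 9-18 | B 18-28 |
Completion: A=18  B=28  C=9
Response(B) = first start − arrival = 18 − 3 = 15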